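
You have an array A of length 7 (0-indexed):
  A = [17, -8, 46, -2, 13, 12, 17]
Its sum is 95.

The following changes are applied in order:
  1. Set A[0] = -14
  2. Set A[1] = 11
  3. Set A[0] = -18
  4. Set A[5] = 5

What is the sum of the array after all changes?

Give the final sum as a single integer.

Answer: 72

Derivation:
Initial sum: 95
Change 1: A[0] 17 -> -14, delta = -31, sum = 64
Change 2: A[1] -8 -> 11, delta = 19, sum = 83
Change 3: A[0] -14 -> -18, delta = -4, sum = 79
Change 4: A[5] 12 -> 5, delta = -7, sum = 72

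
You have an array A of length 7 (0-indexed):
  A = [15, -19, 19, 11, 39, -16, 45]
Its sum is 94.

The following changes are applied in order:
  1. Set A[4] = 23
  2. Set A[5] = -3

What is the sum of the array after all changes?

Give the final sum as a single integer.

Answer: 91

Derivation:
Initial sum: 94
Change 1: A[4] 39 -> 23, delta = -16, sum = 78
Change 2: A[5] -16 -> -3, delta = 13, sum = 91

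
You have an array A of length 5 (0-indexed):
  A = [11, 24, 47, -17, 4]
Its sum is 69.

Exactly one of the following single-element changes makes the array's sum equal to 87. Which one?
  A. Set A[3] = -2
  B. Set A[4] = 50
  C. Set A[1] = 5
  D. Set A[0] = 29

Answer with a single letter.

Answer: D

Derivation:
Option A: A[3] -17->-2, delta=15, new_sum=69+(15)=84
Option B: A[4] 4->50, delta=46, new_sum=69+(46)=115
Option C: A[1] 24->5, delta=-19, new_sum=69+(-19)=50
Option D: A[0] 11->29, delta=18, new_sum=69+(18)=87 <-- matches target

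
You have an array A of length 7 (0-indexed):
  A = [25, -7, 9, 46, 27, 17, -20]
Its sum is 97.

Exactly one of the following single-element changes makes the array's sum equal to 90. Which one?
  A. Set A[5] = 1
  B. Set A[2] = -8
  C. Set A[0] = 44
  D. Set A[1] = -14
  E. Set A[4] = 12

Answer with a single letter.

Option A: A[5] 17->1, delta=-16, new_sum=97+(-16)=81
Option B: A[2] 9->-8, delta=-17, new_sum=97+(-17)=80
Option C: A[0] 25->44, delta=19, new_sum=97+(19)=116
Option D: A[1] -7->-14, delta=-7, new_sum=97+(-7)=90 <-- matches target
Option E: A[4] 27->12, delta=-15, new_sum=97+(-15)=82

Answer: D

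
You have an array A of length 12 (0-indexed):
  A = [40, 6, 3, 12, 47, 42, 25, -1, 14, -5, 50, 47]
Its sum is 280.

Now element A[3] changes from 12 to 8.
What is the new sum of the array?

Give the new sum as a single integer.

Answer: 276

Derivation:
Old value at index 3: 12
New value at index 3: 8
Delta = 8 - 12 = -4
New sum = old_sum + delta = 280 + (-4) = 276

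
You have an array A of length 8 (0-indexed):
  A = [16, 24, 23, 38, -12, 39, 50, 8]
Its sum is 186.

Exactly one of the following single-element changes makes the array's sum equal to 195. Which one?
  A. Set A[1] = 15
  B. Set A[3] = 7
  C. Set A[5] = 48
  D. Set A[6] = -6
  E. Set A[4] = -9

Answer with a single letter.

Option A: A[1] 24->15, delta=-9, new_sum=186+(-9)=177
Option B: A[3] 38->7, delta=-31, new_sum=186+(-31)=155
Option C: A[5] 39->48, delta=9, new_sum=186+(9)=195 <-- matches target
Option D: A[6] 50->-6, delta=-56, new_sum=186+(-56)=130
Option E: A[4] -12->-9, delta=3, new_sum=186+(3)=189

Answer: C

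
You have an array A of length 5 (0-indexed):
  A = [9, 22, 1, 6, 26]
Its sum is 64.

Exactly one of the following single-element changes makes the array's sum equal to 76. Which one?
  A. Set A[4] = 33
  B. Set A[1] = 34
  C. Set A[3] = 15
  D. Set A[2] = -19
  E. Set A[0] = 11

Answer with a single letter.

Option A: A[4] 26->33, delta=7, new_sum=64+(7)=71
Option B: A[1] 22->34, delta=12, new_sum=64+(12)=76 <-- matches target
Option C: A[3] 6->15, delta=9, new_sum=64+(9)=73
Option D: A[2] 1->-19, delta=-20, new_sum=64+(-20)=44
Option E: A[0] 9->11, delta=2, new_sum=64+(2)=66

Answer: B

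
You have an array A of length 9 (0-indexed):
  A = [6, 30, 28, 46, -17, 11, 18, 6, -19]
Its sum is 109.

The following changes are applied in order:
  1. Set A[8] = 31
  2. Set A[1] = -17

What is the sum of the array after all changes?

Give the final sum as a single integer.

Answer: 112

Derivation:
Initial sum: 109
Change 1: A[8] -19 -> 31, delta = 50, sum = 159
Change 2: A[1] 30 -> -17, delta = -47, sum = 112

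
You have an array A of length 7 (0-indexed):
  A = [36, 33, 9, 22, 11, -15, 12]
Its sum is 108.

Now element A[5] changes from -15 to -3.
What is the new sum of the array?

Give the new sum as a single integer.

Old value at index 5: -15
New value at index 5: -3
Delta = -3 - -15 = 12
New sum = old_sum + delta = 108 + (12) = 120

Answer: 120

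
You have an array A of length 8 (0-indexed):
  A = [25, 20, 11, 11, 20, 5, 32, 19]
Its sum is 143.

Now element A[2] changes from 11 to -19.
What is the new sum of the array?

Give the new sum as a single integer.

Answer: 113

Derivation:
Old value at index 2: 11
New value at index 2: -19
Delta = -19 - 11 = -30
New sum = old_sum + delta = 143 + (-30) = 113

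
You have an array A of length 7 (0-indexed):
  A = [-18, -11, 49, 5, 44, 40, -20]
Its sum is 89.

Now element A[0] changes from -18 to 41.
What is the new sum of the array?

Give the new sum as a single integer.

Answer: 148

Derivation:
Old value at index 0: -18
New value at index 0: 41
Delta = 41 - -18 = 59
New sum = old_sum + delta = 89 + (59) = 148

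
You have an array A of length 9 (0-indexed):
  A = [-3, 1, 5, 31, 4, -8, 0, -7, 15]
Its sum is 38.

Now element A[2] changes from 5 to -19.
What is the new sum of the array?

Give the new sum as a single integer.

Answer: 14

Derivation:
Old value at index 2: 5
New value at index 2: -19
Delta = -19 - 5 = -24
New sum = old_sum + delta = 38 + (-24) = 14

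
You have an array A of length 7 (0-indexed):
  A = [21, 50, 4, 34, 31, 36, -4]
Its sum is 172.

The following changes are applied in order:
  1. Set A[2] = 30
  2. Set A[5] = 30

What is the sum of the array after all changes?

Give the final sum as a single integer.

Answer: 192

Derivation:
Initial sum: 172
Change 1: A[2] 4 -> 30, delta = 26, sum = 198
Change 2: A[5] 36 -> 30, delta = -6, sum = 192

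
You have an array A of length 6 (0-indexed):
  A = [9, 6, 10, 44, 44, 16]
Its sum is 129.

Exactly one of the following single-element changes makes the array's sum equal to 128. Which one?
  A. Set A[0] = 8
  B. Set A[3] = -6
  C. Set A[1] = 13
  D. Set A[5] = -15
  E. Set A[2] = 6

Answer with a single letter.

Option A: A[0] 9->8, delta=-1, new_sum=129+(-1)=128 <-- matches target
Option B: A[3] 44->-6, delta=-50, new_sum=129+(-50)=79
Option C: A[1] 6->13, delta=7, new_sum=129+(7)=136
Option D: A[5] 16->-15, delta=-31, new_sum=129+(-31)=98
Option E: A[2] 10->6, delta=-4, new_sum=129+(-4)=125

Answer: A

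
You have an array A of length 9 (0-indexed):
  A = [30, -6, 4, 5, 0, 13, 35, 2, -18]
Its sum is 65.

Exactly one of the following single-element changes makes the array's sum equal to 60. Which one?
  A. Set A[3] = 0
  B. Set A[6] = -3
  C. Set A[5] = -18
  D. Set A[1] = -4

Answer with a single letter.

Option A: A[3] 5->0, delta=-5, new_sum=65+(-5)=60 <-- matches target
Option B: A[6] 35->-3, delta=-38, new_sum=65+(-38)=27
Option C: A[5] 13->-18, delta=-31, new_sum=65+(-31)=34
Option D: A[1] -6->-4, delta=2, new_sum=65+(2)=67

Answer: A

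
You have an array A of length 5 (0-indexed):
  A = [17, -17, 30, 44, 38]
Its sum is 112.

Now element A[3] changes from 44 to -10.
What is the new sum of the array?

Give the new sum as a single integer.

Answer: 58

Derivation:
Old value at index 3: 44
New value at index 3: -10
Delta = -10 - 44 = -54
New sum = old_sum + delta = 112 + (-54) = 58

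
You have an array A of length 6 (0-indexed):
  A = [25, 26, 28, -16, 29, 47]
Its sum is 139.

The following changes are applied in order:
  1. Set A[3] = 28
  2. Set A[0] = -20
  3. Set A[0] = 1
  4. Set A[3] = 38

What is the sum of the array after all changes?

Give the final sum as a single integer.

Answer: 169

Derivation:
Initial sum: 139
Change 1: A[3] -16 -> 28, delta = 44, sum = 183
Change 2: A[0] 25 -> -20, delta = -45, sum = 138
Change 3: A[0] -20 -> 1, delta = 21, sum = 159
Change 4: A[3] 28 -> 38, delta = 10, sum = 169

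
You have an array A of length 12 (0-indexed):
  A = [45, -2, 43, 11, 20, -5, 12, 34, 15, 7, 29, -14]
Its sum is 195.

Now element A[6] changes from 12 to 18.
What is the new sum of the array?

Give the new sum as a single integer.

Answer: 201

Derivation:
Old value at index 6: 12
New value at index 6: 18
Delta = 18 - 12 = 6
New sum = old_sum + delta = 195 + (6) = 201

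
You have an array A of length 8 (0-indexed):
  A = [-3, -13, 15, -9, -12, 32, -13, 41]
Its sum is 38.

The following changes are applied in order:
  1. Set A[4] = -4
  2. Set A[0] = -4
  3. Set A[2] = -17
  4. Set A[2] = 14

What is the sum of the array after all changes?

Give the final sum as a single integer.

Answer: 44

Derivation:
Initial sum: 38
Change 1: A[4] -12 -> -4, delta = 8, sum = 46
Change 2: A[0] -3 -> -4, delta = -1, sum = 45
Change 3: A[2] 15 -> -17, delta = -32, sum = 13
Change 4: A[2] -17 -> 14, delta = 31, sum = 44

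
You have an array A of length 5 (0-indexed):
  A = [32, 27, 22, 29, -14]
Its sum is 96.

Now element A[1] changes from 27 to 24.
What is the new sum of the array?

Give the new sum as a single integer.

Answer: 93

Derivation:
Old value at index 1: 27
New value at index 1: 24
Delta = 24 - 27 = -3
New sum = old_sum + delta = 96 + (-3) = 93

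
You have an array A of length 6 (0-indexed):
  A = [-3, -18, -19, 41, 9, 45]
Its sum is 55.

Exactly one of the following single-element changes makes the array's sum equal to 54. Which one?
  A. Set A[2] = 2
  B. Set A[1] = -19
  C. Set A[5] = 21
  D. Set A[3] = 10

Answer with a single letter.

Option A: A[2] -19->2, delta=21, new_sum=55+(21)=76
Option B: A[1] -18->-19, delta=-1, new_sum=55+(-1)=54 <-- matches target
Option C: A[5] 45->21, delta=-24, new_sum=55+(-24)=31
Option D: A[3] 41->10, delta=-31, new_sum=55+(-31)=24

Answer: B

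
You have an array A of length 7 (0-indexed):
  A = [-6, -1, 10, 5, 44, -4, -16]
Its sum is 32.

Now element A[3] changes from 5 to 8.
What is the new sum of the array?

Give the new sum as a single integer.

Answer: 35

Derivation:
Old value at index 3: 5
New value at index 3: 8
Delta = 8 - 5 = 3
New sum = old_sum + delta = 32 + (3) = 35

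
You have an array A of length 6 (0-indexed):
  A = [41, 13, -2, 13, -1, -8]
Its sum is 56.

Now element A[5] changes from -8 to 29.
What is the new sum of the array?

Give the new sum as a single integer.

Old value at index 5: -8
New value at index 5: 29
Delta = 29 - -8 = 37
New sum = old_sum + delta = 56 + (37) = 93

Answer: 93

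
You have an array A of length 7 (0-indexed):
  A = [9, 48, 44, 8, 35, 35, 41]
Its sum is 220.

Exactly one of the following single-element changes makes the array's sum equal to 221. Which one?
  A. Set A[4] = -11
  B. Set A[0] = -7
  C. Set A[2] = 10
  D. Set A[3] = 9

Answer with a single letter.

Answer: D

Derivation:
Option A: A[4] 35->-11, delta=-46, new_sum=220+(-46)=174
Option B: A[0] 9->-7, delta=-16, new_sum=220+(-16)=204
Option C: A[2] 44->10, delta=-34, new_sum=220+(-34)=186
Option D: A[3] 8->9, delta=1, new_sum=220+(1)=221 <-- matches target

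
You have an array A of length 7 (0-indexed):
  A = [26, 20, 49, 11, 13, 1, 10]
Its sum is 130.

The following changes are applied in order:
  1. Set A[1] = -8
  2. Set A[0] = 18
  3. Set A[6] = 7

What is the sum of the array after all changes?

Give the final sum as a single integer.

Initial sum: 130
Change 1: A[1] 20 -> -8, delta = -28, sum = 102
Change 2: A[0] 26 -> 18, delta = -8, sum = 94
Change 3: A[6] 10 -> 7, delta = -3, sum = 91

Answer: 91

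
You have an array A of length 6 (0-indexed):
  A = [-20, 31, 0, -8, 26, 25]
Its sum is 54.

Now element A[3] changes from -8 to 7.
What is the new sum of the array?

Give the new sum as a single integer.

Answer: 69

Derivation:
Old value at index 3: -8
New value at index 3: 7
Delta = 7 - -8 = 15
New sum = old_sum + delta = 54 + (15) = 69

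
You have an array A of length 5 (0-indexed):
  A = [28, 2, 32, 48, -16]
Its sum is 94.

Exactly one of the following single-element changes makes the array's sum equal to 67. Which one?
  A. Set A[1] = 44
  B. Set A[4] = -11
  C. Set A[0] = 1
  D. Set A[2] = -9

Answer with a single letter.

Option A: A[1] 2->44, delta=42, new_sum=94+(42)=136
Option B: A[4] -16->-11, delta=5, new_sum=94+(5)=99
Option C: A[0] 28->1, delta=-27, new_sum=94+(-27)=67 <-- matches target
Option D: A[2] 32->-9, delta=-41, new_sum=94+(-41)=53

Answer: C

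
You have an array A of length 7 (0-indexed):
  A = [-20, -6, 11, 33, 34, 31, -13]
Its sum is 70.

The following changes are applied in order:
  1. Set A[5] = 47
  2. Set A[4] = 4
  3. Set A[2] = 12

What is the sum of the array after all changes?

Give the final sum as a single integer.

Answer: 57

Derivation:
Initial sum: 70
Change 1: A[5] 31 -> 47, delta = 16, sum = 86
Change 2: A[4] 34 -> 4, delta = -30, sum = 56
Change 3: A[2] 11 -> 12, delta = 1, sum = 57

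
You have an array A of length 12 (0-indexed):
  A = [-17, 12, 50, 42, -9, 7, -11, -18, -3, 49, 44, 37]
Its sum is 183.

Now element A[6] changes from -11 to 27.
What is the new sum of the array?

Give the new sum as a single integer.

Old value at index 6: -11
New value at index 6: 27
Delta = 27 - -11 = 38
New sum = old_sum + delta = 183 + (38) = 221

Answer: 221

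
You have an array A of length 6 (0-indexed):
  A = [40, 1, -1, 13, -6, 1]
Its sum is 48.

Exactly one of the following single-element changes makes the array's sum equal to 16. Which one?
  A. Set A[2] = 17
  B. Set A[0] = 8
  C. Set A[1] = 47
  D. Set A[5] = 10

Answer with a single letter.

Answer: B

Derivation:
Option A: A[2] -1->17, delta=18, new_sum=48+(18)=66
Option B: A[0] 40->8, delta=-32, new_sum=48+(-32)=16 <-- matches target
Option C: A[1] 1->47, delta=46, new_sum=48+(46)=94
Option D: A[5] 1->10, delta=9, new_sum=48+(9)=57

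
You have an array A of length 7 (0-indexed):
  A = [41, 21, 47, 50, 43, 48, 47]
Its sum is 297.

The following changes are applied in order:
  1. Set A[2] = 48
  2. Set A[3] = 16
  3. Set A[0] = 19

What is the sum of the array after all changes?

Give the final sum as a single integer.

Answer: 242

Derivation:
Initial sum: 297
Change 1: A[2] 47 -> 48, delta = 1, sum = 298
Change 2: A[3] 50 -> 16, delta = -34, sum = 264
Change 3: A[0] 41 -> 19, delta = -22, sum = 242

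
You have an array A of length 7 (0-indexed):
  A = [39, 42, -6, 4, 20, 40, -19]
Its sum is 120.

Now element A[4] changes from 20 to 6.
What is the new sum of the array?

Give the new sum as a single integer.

Answer: 106

Derivation:
Old value at index 4: 20
New value at index 4: 6
Delta = 6 - 20 = -14
New sum = old_sum + delta = 120 + (-14) = 106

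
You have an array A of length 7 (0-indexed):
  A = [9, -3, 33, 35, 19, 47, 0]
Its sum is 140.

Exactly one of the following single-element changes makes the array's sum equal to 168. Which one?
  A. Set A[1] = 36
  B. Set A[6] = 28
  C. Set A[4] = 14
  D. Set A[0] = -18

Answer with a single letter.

Answer: B

Derivation:
Option A: A[1] -3->36, delta=39, new_sum=140+(39)=179
Option B: A[6] 0->28, delta=28, new_sum=140+(28)=168 <-- matches target
Option C: A[4] 19->14, delta=-5, new_sum=140+(-5)=135
Option D: A[0] 9->-18, delta=-27, new_sum=140+(-27)=113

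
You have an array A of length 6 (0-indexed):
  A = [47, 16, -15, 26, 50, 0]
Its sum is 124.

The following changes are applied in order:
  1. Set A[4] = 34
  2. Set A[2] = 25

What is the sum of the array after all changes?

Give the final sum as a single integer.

Initial sum: 124
Change 1: A[4] 50 -> 34, delta = -16, sum = 108
Change 2: A[2] -15 -> 25, delta = 40, sum = 148

Answer: 148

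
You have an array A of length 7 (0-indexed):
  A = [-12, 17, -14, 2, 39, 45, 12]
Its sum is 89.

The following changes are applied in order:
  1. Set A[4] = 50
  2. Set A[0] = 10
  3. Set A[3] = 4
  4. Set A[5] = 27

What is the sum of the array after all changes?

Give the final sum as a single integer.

Answer: 106

Derivation:
Initial sum: 89
Change 1: A[4] 39 -> 50, delta = 11, sum = 100
Change 2: A[0] -12 -> 10, delta = 22, sum = 122
Change 3: A[3] 2 -> 4, delta = 2, sum = 124
Change 4: A[5] 45 -> 27, delta = -18, sum = 106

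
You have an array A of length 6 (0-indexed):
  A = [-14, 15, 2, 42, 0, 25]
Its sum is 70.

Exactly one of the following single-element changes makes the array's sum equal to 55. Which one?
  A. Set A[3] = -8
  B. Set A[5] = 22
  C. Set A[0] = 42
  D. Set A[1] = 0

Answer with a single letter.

Answer: D

Derivation:
Option A: A[3] 42->-8, delta=-50, new_sum=70+(-50)=20
Option B: A[5] 25->22, delta=-3, new_sum=70+(-3)=67
Option C: A[0] -14->42, delta=56, new_sum=70+(56)=126
Option D: A[1] 15->0, delta=-15, new_sum=70+(-15)=55 <-- matches target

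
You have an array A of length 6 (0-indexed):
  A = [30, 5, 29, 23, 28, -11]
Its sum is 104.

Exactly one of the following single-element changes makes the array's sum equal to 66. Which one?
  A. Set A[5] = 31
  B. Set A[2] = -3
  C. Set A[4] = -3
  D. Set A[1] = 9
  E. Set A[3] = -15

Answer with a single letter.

Answer: E

Derivation:
Option A: A[5] -11->31, delta=42, new_sum=104+(42)=146
Option B: A[2] 29->-3, delta=-32, new_sum=104+(-32)=72
Option C: A[4] 28->-3, delta=-31, new_sum=104+(-31)=73
Option D: A[1] 5->9, delta=4, new_sum=104+(4)=108
Option E: A[3] 23->-15, delta=-38, new_sum=104+(-38)=66 <-- matches target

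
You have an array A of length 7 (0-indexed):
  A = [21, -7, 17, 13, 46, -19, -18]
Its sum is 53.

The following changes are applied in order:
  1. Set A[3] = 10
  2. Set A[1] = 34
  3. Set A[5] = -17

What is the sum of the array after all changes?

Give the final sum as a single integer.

Answer: 93

Derivation:
Initial sum: 53
Change 1: A[3] 13 -> 10, delta = -3, sum = 50
Change 2: A[1] -7 -> 34, delta = 41, sum = 91
Change 3: A[5] -19 -> -17, delta = 2, sum = 93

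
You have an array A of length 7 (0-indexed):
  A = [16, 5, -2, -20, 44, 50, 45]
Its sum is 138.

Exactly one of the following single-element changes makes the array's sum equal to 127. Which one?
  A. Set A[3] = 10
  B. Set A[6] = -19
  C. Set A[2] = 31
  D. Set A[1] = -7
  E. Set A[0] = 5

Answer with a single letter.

Answer: E

Derivation:
Option A: A[3] -20->10, delta=30, new_sum=138+(30)=168
Option B: A[6] 45->-19, delta=-64, new_sum=138+(-64)=74
Option C: A[2] -2->31, delta=33, new_sum=138+(33)=171
Option D: A[1] 5->-7, delta=-12, new_sum=138+(-12)=126
Option E: A[0] 16->5, delta=-11, new_sum=138+(-11)=127 <-- matches target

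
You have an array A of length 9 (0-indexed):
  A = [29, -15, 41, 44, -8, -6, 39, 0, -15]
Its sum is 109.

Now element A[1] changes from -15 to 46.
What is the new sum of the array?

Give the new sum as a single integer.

Old value at index 1: -15
New value at index 1: 46
Delta = 46 - -15 = 61
New sum = old_sum + delta = 109 + (61) = 170

Answer: 170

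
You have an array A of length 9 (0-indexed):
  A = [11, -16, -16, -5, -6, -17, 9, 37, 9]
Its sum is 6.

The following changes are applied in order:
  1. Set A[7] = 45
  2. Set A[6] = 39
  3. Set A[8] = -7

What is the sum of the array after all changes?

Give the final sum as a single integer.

Answer: 28

Derivation:
Initial sum: 6
Change 1: A[7] 37 -> 45, delta = 8, sum = 14
Change 2: A[6] 9 -> 39, delta = 30, sum = 44
Change 3: A[8] 9 -> -7, delta = -16, sum = 28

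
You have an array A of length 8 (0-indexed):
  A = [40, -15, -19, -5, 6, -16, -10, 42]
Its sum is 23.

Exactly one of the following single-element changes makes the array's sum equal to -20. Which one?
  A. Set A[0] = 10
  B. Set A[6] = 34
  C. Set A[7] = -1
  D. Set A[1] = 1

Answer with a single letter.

Answer: C

Derivation:
Option A: A[0] 40->10, delta=-30, new_sum=23+(-30)=-7
Option B: A[6] -10->34, delta=44, new_sum=23+(44)=67
Option C: A[7] 42->-1, delta=-43, new_sum=23+(-43)=-20 <-- matches target
Option D: A[1] -15->1, delta=16, new_sum=23+(16)=39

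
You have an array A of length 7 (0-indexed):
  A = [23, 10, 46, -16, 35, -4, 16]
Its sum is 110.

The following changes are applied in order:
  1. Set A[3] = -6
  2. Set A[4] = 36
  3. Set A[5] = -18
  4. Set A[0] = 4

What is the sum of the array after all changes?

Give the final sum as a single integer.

Initial sum: 110
Change 1: A[3] -16 -> -6, delta = 10, sum = 120
Change 2: A[4] 35 -> 36, delta = 1, sum = 121
Change 3: A[5] -4 -> -18, delta = -14, sum = 107
Change 4: A[0] 23 -> 4, delta = -19, sum = 88

Answer: 88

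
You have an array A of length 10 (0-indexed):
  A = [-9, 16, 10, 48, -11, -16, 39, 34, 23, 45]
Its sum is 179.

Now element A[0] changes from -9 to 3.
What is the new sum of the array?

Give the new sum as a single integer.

Answer: 191

Derivation:
Old value at index 0: -9
New value at index 0: 3
Delta = 3 - -9 = 12
New sum = old_sum + delta = 179 + (12) = 191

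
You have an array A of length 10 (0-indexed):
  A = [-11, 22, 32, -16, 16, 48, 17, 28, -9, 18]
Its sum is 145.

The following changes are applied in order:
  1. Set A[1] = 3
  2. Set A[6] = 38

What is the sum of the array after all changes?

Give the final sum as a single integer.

Answer: 147

Derivation:
Initial sum: 145
Change 1: A[1] 22 -> 3, delta = -19, sum = 126
Change 2: A[6] 17 -> 38, delta = 21, sum = 147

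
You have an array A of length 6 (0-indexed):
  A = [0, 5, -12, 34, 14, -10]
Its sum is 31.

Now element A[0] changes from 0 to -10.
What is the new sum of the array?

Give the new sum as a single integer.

Answer: 21

Derivation:
Old value at index 0: 0
New value at index 0: -10
Delta = -10 - 0 = -10
New sum = old_sum + delta = 31 + (-10) = 21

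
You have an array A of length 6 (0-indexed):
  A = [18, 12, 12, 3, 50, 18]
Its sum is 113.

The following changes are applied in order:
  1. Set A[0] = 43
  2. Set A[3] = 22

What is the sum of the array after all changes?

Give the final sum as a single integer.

Initial sum: 113
Change 1: A[0] 18 -> 43, delta = 25, sum = 138
Change 2: A[3] 3 -> 22, delta = 19, sum = 157

Answer: 157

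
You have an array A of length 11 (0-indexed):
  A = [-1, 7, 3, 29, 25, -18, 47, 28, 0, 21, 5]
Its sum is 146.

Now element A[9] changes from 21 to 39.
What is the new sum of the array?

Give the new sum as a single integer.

Old value at index 9: 21
New value at index 9: 39
Delta = 39 - 21 = 18
New sum = old_sum + delta = 146 + (18) = 164

Answer: 164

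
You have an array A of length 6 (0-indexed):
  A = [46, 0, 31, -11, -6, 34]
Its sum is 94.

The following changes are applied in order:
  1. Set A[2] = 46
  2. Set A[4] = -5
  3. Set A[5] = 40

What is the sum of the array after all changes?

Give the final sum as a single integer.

Answer: 116

Derivation:
Initial sum: 94
Change 1: A[2] 31 -> 46, delta = 15, sum = 109
Change 2: A[4] -6 -> -5, delta = 1, sum = 110
Change 3: A[5] 34 -> 40, delta = 6, sum = 116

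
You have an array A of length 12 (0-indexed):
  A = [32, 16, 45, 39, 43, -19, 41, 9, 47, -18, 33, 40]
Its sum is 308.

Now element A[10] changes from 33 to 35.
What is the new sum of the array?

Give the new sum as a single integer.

Answer: 310

Derivation:
Old value at index 10: 33
New value at index 10: 35
Delta = 35 - 33 = 2
New sum = old_sum + delta = 308 + (2) = 310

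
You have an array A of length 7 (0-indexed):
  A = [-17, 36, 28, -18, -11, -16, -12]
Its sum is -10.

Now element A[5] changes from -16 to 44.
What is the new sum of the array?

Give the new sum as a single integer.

Old value at index 5: -16
New value at index 5: 44
Delta = 44 - -16 = 60
New sum = old_sum + delta = -10 + (60) = 50

Answer: 50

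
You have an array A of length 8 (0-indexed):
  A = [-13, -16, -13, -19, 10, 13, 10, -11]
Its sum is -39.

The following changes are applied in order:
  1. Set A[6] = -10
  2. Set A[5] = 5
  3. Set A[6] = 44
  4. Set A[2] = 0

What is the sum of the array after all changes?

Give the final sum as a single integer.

Answer: 0

Derivation:
Initial sum: -39
Change 1: A[6] 10 -> -10, delta = -20, sum = -59
Change 2: A[5] 13 -> 5, delta = -8, sum = -67
Change 3: A[6] -10 -> 44, delta = 54, sum = -13
Change 4: A[2] -13 -> 0, delta = 13, sum = 0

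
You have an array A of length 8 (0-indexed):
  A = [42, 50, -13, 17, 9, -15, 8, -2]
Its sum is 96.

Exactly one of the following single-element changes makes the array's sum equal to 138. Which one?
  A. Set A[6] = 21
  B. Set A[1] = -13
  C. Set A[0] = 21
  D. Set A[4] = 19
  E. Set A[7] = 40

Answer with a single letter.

Answer: E

Derivation:
Option A: A[6] 8->21, delta=13, new_sum=96+(13)=109
Option B: A[1] 50->-13, delta=-63, new_sum=96+(-63)=33
Option C: A[0] 42->21, delta=-21, new_sum=96+(-21)=75
Option D: A[4] 9->19, delta=10, new_sum=96+(10)=106
Option E: A[7] -2->40, delta=42, new_sum=96+(42)=138 <-- matches target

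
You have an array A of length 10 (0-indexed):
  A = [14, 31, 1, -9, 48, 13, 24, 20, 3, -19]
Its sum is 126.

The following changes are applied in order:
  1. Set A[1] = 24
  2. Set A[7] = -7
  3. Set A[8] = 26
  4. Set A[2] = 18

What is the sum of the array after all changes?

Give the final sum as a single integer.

Initial sum: 126
Change 1: A[1] 31 -> 24, delta = -7, sum = 119
Change 2: A[7] 20 -> -7, delta = -27, sum = 92
Change 3: A[8] 3 -> 26, delta = 23, sum = 115
Change 4: A[2] 1 -> 18, delta = 17, sum = 132

Answer: 132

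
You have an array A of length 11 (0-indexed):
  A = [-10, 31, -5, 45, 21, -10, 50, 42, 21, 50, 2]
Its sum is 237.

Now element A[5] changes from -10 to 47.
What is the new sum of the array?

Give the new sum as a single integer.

Answer: 294

Derivation:
Old value at index 5: -10
New value at index 5: 47
Delta = 47 - -10 = 57
New sum = old_sum + delta = 237 + (57) = 294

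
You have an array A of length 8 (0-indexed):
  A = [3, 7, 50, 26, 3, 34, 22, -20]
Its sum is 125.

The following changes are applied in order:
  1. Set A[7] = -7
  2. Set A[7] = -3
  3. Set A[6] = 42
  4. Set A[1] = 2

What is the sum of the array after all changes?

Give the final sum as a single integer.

Answer: 157

Derivation:
Initial sum: 125
Change 1: A[7] -20 -> -7, delta = 13, sum = 138
Change 2: A[7] -7 -> -3, delta = 4, sum = 142
Change 3: A[6] 22 -> 42, delta = 20, sum = 162
Change 4: A[1] 7 -> 2, delta = -5, sum = 157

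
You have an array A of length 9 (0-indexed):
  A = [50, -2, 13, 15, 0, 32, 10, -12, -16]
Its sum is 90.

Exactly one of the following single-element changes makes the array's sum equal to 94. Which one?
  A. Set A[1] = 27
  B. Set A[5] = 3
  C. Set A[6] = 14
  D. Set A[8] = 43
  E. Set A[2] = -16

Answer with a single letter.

Answer: C

Derivation:
Option A: A[1] -2->27, delta=29, new_sum=90+(29)=119
Option B: A[5] 32->3, delta=-29, new_sum=90+(-29)=61
Option C: A[6] 10->14, delta=4, new_sum=90+(4)=94 <-- matches target
Option D: A[8] -16->43, delta=59, new_sum=90+(59)=149
Option E: A[2] 13->-16, delta=-29, new_sum=90+(-29)=61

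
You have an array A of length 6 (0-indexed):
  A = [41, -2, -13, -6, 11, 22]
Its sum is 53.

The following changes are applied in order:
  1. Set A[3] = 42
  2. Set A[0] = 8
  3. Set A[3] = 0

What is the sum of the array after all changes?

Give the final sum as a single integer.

Initial sum: 53
Change 1: A[3] -6 -> 42, delta = 48, sum = 101
Change 2: A[0] 41 -> 8, delta = -33, sum = 68
Change 3: A[3] 42 -> 0, delta = -42, sum = 26

Answer: 26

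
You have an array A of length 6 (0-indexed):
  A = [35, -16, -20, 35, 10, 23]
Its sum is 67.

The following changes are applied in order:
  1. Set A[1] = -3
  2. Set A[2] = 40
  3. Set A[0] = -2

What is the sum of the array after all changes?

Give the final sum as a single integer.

Answer: 103

Derivation:
Initial sum: 67
Change 1: A[1] -16 -> -3, delta = 13, sum = 80
Change 2: A[2] -20 -> 40, delta = 60, sum = 140
Change 3: A[0] 35 -> -2, delta = -37, sum = 103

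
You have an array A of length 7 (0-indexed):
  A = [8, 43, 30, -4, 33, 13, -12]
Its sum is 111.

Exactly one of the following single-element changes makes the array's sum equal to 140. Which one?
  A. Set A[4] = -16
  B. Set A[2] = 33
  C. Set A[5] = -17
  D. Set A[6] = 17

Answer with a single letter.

Answer: D

Derivation:
Option A: A[4] 33->-16, delta=-49, new_sum=111+(-49)=62
Option B: A[2] 30->33, delta=3, new_sum=111+(3)=114
Option C: A[5] 13->-17, delta=-30, new_sum=111+(-30)=81
Option D: A[6] -12->17, delta=29, new_sum=111+(29)=140 <-- matches target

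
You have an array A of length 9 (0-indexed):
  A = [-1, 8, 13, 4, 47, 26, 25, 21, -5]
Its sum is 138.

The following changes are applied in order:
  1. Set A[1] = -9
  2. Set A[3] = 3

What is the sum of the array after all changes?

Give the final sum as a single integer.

Initial sum: 138
Change 1: A[1] 8 -> -9, delta = -17, sum = 121
Change 2: A[3] 4 -> 3, delta = -1, sum = 120

Answer: 120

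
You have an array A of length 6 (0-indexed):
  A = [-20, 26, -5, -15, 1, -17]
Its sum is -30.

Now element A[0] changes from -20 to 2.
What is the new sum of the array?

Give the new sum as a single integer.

Old value at index 0: -20
New value at index 0: 2
Delta = 2 - -20 = 22
New sum = old_sum + delta = -30 + (22) = -8

Answer: -8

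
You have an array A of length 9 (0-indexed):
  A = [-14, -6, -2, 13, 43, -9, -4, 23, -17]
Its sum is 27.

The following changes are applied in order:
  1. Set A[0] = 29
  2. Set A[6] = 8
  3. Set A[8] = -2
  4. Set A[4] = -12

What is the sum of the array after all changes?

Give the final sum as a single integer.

Initial sum: 27
Change 1: A[0] -14 -> 29, delta = 43, sum = 70
Change 2: A[6] -4 -> 8, delta = 12, sum = 82
Change 3: A[8] -17 -> -2, delta = 15, sum = 97
Change 4: A[4] 43 -> -12, delta = -55, sum = 42

Answer: 42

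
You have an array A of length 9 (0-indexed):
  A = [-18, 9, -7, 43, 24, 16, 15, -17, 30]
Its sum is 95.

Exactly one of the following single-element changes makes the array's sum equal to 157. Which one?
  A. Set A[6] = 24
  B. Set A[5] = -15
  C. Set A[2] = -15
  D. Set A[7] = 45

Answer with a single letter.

Answer: D

Derivation:
Option A: A[6] 15->24, delta=9, new_sum=95+(9)=104
Option B: A[5] 16->-15, delta=-31, new_sum=95+(-31)=64
Option C: A[2] -7->-15, delta=-8, new_sum=95+(-8)=87
Option D: A[7] -17->45, delta=62, new_sum=95+(62)=157 <-- matches target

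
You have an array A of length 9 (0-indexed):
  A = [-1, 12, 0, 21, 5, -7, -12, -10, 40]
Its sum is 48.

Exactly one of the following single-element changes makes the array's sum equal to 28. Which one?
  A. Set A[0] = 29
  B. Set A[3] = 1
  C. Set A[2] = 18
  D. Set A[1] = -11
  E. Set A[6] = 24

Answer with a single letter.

Option A: A[0] -1->29, delta=30, new_sum=48+(30)=78
Option B: A[3] 21->1, delta=-20, new_sum=48+(-20)=28 <-- matches target
Option C: A[2] 0->18, delta=18, new_sum=48+(18)=66
Option D: A[1] 12->-11, delta=-23, new_sum=48+(-23)=25
Option E: A[6] -12->24, delta=36, new_sum=48+(36)=84

Answer: B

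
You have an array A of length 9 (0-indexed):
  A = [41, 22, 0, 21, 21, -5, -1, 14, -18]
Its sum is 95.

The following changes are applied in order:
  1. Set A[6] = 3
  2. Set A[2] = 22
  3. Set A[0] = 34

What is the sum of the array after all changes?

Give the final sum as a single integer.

Initial sum: 95
Change 1: A[6] -1 -> 3, delta = 4, sum = 99
Change 2: A[2] 0 -> 22, delta = 22, sum = 121
Change 3: A[0] 41 -> 34, delta = -7, sum = 114

Answer: 114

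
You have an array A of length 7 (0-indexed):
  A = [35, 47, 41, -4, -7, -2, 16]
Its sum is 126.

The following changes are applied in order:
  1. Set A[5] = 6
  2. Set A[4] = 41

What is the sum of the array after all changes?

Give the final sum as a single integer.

Answer: 182

Derivation:
Initial sum: 126
Change 1: A[5] -2 -> 6, delta = 8, sum = 134
Change 2: A[4] -7 -> 41, delta = 48, sum = 182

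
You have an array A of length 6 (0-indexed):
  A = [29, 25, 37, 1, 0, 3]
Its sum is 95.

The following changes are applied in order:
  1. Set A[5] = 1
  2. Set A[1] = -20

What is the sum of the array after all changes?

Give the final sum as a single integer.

Answer: 48

Derivation:
Initial sum: 95
Change 1: A[5] 3 -> 1, delta = -2, sum = 93
Change 2: A[1] 25 -> -20, delta = -45, sum = 48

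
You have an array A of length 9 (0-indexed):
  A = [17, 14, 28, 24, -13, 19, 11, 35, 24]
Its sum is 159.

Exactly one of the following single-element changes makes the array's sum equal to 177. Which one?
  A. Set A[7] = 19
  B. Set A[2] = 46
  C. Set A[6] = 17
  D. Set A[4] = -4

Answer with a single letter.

Option A: A[7] 35->19, delta=-16, new_sum=159+(-16)=143
Option B: A[2] 28->46, delta=18, new_sum=159+(18)=177 <-- matches target
Option C: A[6] 11->17, delta=6, new_sum=159+(6)=165
Option D: A[4] -13->-4, delta=9, new_sum=159+(9)=168

Answer: B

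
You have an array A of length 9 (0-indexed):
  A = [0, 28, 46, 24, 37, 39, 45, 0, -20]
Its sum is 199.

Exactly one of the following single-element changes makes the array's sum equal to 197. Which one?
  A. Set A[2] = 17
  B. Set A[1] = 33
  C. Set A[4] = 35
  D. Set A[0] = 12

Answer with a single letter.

Option A: A[2] 46->17, delta=-29, new_sum=199+(-29)=170
Option B: A[1] 28->33, delta=5, new_sum=199+(5)=204
Option C: A[4] 37->35, delta=-2, new_sum=199+(-2)=197 <-- matches target
Option D: A[0] 0->12, delta=12, new_sum=199+(12)=211

Answer: C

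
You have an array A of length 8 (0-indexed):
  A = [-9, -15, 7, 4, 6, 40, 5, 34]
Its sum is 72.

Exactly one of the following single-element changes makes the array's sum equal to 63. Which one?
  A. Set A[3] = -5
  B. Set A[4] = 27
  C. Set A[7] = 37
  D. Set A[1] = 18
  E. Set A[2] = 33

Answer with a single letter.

Option A: A[3] 4->-5, delta=-9, new_sum=72+(-9)=63 <-- matches target
Option B: A[4] 6->27, delta=21, new_sum=72+(21)=93
Option C: A[7] 34->37, delta=3, new_sum=72+(3)=75
Option D: A[1] -15->18, delta=33, new_sum=72+(33)=105
Option E: A[2] 7->33, delta=26, new_sum=72+(26)=98

Answer: A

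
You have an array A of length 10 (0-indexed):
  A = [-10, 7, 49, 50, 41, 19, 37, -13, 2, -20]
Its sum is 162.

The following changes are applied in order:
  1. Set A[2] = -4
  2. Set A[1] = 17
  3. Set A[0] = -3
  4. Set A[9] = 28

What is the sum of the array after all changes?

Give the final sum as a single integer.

Initial sum: 162
Change 1: A[2] 49 -> -4, delta = -53, sum = 109
Change 2: A[1] 7 -> 17, delta = 10, sum = 119
Change 3: A[0] -10 -> -3, delta = 7, sum = 126
Change 4: A[9] -20 -> 28, delta = 48, sum = 174

Answer: 174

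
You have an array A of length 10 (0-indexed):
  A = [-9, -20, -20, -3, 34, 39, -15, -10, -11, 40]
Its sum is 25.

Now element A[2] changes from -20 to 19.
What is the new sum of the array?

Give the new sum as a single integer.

Old value at index 2: -20
New value at index 2: 19
Delta = 19 - -20 = 39
New sum = old_sum + delta = 25 + (39) = 64

Answer: 64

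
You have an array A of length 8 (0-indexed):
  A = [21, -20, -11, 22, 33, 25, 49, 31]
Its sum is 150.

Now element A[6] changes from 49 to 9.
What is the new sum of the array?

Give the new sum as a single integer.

Answer: 110

Derivation:
Old value at index 6: 49
New value at index 6: 9
Delta = 9 - 49 = -40
New sum = old_sum + delta = 150 + (-40) = 110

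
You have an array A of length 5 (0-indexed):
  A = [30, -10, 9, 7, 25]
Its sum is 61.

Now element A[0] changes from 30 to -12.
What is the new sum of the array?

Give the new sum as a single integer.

Old value at index 0: 30
New value at index 0: -12
Delta = -12 - 30 = -42
New sum = old_sum + delta = 61 + (-42) = 19

Answer: 19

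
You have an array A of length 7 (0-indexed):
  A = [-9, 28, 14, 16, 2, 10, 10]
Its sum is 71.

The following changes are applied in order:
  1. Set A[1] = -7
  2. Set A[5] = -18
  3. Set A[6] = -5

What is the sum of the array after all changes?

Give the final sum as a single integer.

Answer: -7

Derivation:
Initial sum: 71
Change 1: A[1] 28 -> -7, delta = -35, sum = 36
Change 2: A[5] 10 -> -18, delta = -28, sum = 8
Change 3: A[6] 10 -> -5, delta = -15, sum = -7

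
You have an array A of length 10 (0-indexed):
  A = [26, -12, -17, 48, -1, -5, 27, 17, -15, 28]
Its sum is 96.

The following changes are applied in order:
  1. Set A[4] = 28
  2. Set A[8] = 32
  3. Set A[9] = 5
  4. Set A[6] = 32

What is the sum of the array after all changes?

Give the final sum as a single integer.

Answer: 154

Derivation:
Initial sum: 96
Change 1: A[4] -1 -> 28, delta = 29, sum = 125
Change 2: A[8] -15 -> 32, delta = 47, sum = 172
Change 3: A[9] 28 -> 5, delta = -23, sum = 149
Change 4: A[6] 27 -> 32, delta = 5, sum = 154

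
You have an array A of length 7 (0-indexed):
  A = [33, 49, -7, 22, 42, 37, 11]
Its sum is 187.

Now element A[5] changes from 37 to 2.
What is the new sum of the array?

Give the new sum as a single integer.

Old value at index 5: 37
New value at index 5: 2
Delta = 2 - 37 = -35
New sum = old_sum + delta = 187 + (-35) = 152

Answer: 152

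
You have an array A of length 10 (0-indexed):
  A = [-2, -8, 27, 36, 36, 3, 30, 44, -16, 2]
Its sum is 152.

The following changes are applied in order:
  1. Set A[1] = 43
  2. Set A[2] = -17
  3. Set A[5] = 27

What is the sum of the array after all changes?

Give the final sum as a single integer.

Answer: 183

Derivation:
Initial sum: 152
Change 1: A[1] -8 -> 43, delta = 51, sum = 203
Change 2: A[2] 27 -> -17, delta = -44, sum = 159
Change 3: A[5] 3 -> 27, delta = 24, sum = 183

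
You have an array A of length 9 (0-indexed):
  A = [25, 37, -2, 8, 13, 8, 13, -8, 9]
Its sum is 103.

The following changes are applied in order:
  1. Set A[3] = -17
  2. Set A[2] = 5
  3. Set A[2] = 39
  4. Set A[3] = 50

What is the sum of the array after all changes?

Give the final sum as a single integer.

Answer: 186

Derivation:
Initial sum: 103
Change 1: A[3] 8 -> -17, delta = -25, sum = 78
Change 2: A[2] -2 -> 5, delta = 7, sum = 85
Change 3: A[2] 5 -> 39, delta = 34, sum = 119
Change 4: A[3] -17 -> 50, delta = 67, sum = 186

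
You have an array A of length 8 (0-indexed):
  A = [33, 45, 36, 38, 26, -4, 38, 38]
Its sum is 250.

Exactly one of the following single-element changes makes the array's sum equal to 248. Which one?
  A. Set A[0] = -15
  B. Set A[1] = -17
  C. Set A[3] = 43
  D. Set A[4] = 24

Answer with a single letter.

Answer: D

Derivation:
Option A: A[0] 33->-15, delta=-48, new_sum=250+(-48)=202
Option B: A[1] 45->-17, delta=-62, new_sum=250+(-62)=188
Option C: A[3] 38->43, delta=5, new_sum=250+(5)=255
Option D: A[4] 26->24, delta=-2, new_sum=250+(-2)=248 <-- matches target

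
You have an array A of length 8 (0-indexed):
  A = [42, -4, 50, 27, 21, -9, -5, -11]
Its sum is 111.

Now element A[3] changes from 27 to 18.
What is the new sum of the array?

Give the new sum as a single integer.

Answer: 102

Derivation:
Old value at index 3: 27
New value at index 3: 18
Delta = 18 - 27 = -9
New sum = old_sum + delta = 111 + (-9) = 102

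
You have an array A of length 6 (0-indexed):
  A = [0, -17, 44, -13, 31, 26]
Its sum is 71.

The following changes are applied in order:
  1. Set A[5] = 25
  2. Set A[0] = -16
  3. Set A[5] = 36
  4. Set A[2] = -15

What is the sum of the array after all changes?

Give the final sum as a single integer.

Answer: 6

Derivation:
Initial sum: 71
Change 1: A[5] 26 -> 25, delta = -1, sum = 70
Change 2: A[0] 0 -> -16, delta = -16, sum = 54
Change 3: A[5] 25 -> 36, delta = 11, sum = 65
Change 4: A[2] 44 -> -15, delta = -59, sum = 6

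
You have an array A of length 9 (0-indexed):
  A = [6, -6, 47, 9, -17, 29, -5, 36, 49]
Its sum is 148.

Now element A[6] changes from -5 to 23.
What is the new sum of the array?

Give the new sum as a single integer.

Old value at index 6: -5
New value at index 6: 23
Delta = 23 - -5 = 28
New sum = old_sum + delta = 148 + (28) = 176

Answer: 176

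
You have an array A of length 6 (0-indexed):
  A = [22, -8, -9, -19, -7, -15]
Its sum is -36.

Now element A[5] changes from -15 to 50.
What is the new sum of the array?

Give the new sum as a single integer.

Answer: 29

Derivation:
Old value at index 5: -15
New value at index 5: 50
Delta = 50 - -15 = 65
New sum = old_sum + delta = -36 + (65) = 29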